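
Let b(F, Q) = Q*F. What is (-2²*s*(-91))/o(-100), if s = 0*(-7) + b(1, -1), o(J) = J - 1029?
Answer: 364/1129 ≈ 0.32241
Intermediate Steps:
b(F, Q) = F*Q
o(J) = -1029 + J
s = -1 (s = 0*(-7) + 1*(-1) = 0 - 1 = -1)
(-2²*s*(-91))/o(-100) = (-2²*(-1)*(-91))/(-1029 - 100) = -4*(-1)*(-91)/(-1129) = -(-4)*(-91)*(-1/1129) = -1*364*(-1/1129) = -364*(-1/1129) = 364/1129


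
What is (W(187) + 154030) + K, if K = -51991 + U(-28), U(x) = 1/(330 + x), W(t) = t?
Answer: 30872253/302 ≈ 1.0223e+5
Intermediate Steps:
K = -15701281/302 (K = -51991 + 1/(330 - 28) = -51991 + 1/302 = -15701281/302 ≈ -51991.)
(W(187) + 154030) + K = (187 + 154030) - 15701281/302 = 154217 - 15701281/302 = 30872253/302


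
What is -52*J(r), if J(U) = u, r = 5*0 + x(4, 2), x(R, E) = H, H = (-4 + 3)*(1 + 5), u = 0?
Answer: 0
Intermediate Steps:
H = -6 (H = -1*6 = -6)
x(R, E) = -6
r = -6 (r = 5*0 - 6 = 0 - 6 = -6)
J(U) = 0
-52*J(r) = -52*0 = 0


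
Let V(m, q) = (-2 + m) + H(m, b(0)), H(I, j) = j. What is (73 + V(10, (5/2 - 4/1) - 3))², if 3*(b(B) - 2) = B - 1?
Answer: 61504/9 ≈ 6833.8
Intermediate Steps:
b(B) = 5/3 + B/3 (b(B) = 2 + (B - 1)/3 = 2 + (-1 + B)/3 = 2 + (-⅓ + B/3) = 5/3 + B/3)
V(m, q) = -⅓ + m (V(m, q) = (-2 + m) + (5/3 + (⅓)*0) = (-2 + m) + (5/3 + 0) = (-2 + m) + 5/3 = -⅓ + m)
(73 + V(10, (5/2 - 4/1) - 3))² = (73 + (-⅓ + 10))² = (73 + 29/3)² = (248/3)² = 61504/9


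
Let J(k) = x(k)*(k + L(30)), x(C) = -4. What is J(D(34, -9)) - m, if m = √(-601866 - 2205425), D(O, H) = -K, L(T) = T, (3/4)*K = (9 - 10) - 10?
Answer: -536/3 - I*√2807291 ≈ -178.67 - 1675.5*I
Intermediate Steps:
K = -44/3 (K = 4*((9 - 10) - 10)/3 = 4*(-1 - 10)/3 = (4/3)*(-11) = -44/3 ≈ -14.667)
D(O, H) = 44/3 (D(O, H) = -1*(-44/3) = 44/3)
m = I*√2807291 (m = √(-2807291) = I*√2807291 ≈ 1675.5*I)
J(k) = -120 - 4*k (J(k) = -4*(k + 30) = -4*(30 + k) = -120 - 4*k)
J(D(34, -9)) - m = (-120 - 4*44/3) - I*√2807291 = (-120 - 176/3) - I*√2807291 = -536/3 - I*√2807291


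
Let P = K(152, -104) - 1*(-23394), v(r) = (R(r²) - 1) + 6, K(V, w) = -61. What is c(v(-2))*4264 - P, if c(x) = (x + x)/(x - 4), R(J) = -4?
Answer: -78527/3 ≈ -26176.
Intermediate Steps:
v(r) = 1 (v(r) = (-4 - 1) + 6 = -5 + 6 = 1)
c(x) = 2*x/(-4 + x) (c(x) = (2*x)/(-4 + x) = 2*x/(-4 + x))
P = 23333 (P = -61 - 1*(-23394) = -61 + 23394 = 23333)
c(v(-2))*4264 - P = (2*1/(-4 + 1))*4264 - 1*23333 = (2*1/(-3))*4264 - 23333 = (2*1*(-⅓))*4264 - 23333 = -⅔*4264 - 23333 = -8528/3 - 23333 = -78527/3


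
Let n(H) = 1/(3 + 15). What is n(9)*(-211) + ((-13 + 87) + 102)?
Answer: 2957/18 ≈ 164.28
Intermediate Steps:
n(H) = 1/18
n(9)*(-211) + ((-13 + 87) + 102) = (1/18)*(-211) + ((-13 + 87) + 102) = -211/18 + (74 + 102) = -211/18 + 176 = 2957/18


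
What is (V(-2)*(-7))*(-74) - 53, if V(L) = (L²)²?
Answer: 8235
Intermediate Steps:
V(L) = L⁴
(V(-2)*(-7))*(-74) - 53 = ((-2)⁴*(-7))*(-74) - 53 = (16*(-7))*(-74) - 53 = -112*(-74) - 53 = 8288 - 53 = 8235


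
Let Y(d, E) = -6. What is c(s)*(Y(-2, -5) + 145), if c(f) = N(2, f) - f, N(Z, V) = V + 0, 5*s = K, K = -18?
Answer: 0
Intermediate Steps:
s = -18/5 (s = (⅕)*(-18) = -18/5 ≈ -3.6000)
N(Z, V) = V
c(f) = 0 (c(f) = f - f = 0)
c(s)*(Y(-2, -5) + 145) = 0*(-6 + 145) = 0*139 = 0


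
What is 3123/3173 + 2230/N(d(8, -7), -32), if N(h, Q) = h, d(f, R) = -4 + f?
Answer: 3544141/6346 ≈ 558.48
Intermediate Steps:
3123/3173 + 2230/N(d(8, -7), -32) = 3123/3173 + 2230/(-4 + 8) = 3123*(1/3173) + 2230/4 = 3123/3173 + 2230*(¼) = 3123/3173 + 1115/2 = 3544141/6346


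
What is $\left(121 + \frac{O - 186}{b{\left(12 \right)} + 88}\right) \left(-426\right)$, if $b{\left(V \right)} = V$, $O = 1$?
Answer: $- \frac{507579}{10} \approx -50758.0$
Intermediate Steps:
$\left(121 + \frac{O - 186}{b{\left(12 \right)} + 88}\right) \left(-426\right) = \left(121 + \frac{1 - 186}{12 + 88}\right) \left(-426\right) = \left(121 - \frac{185}{100}\right) \left(-426\right) = \left(121 - \frac{37}{20}\right) \left(-426\right) = \frac{2383}{20} \left(-426\right) = - \frac{507579}{10}$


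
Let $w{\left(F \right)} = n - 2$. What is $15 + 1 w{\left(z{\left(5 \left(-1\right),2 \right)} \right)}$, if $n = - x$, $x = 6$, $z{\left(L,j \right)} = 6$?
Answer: $7$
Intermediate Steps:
$n = -6$ ($n = \left(-1\right) 6 = -6$)
$w{\left(F \right)} = -8$ ($w{\left(F \right)} = -6 - 2 = -8$)
$15 + 1 w{\left(z{\left(5 \left(-1\right),2 \right)} \right)} = 15 + 1 \left(-8\right) = 15 - 8 = 7$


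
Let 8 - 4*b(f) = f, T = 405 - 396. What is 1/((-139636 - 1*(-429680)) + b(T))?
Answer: 4/1160175 ≈ 3.4478e-6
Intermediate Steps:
T = 9
b(f) = 2 - f/4
1/((-139636 - 1*(-429680)) + b(T)) = 1/((-139636 - 1*(-429680)) + (2 - ¼*9)) = 1/((-139636 + 429680) + (2 - 9/4)) = 1/(290044 - ¼) = 1/(1160175/4) = 4/1160175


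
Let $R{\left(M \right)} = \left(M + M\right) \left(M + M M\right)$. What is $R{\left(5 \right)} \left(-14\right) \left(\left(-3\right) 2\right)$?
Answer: $25200$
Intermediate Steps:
$R{\left(M \right)} = 2 M \left(M + M^{2}\right)$
$R{\left(5 \right)} \left(-14\right) \left(\left(-3\right) 2\right) = 2 \cdot 5^{2} \left(1 + 5\right) \left(-14\right) \left(\left(-3\right) 2\right) = 2 \cdot 25 \cdot 6 \left(-14\right) \left(-6\right) = 300 \left(-14\right) \left(-6\right) = \left(-4200\right) \left(-6\right) = 25200$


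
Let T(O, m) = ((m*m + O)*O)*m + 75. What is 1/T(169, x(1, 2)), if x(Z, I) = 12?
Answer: 1/634839 ≈ 1.5752e-6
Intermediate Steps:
T(O, m) = 75 + O*m*(O + m**2) (T(O, m) = ((m**2 + O)*O)*m + 75 = ((O + m**2)*O)*m + 75 = (O*(O + m**2))*m + 75 = O*m*(O + m**2) + 75 = 75 + O*m*(O + m**2))
1/T(169, x(1, 2)) = 1/(75 + 169*12**3 + 12*169**2) = 1/(75 + 169*1728 + 12*28561) = 1/(75 + 292032 + 342732) = 1/634839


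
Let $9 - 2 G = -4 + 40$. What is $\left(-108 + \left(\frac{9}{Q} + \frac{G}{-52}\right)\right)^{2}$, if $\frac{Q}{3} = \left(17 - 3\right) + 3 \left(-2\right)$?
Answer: $\frac{31169889}{2704} \approx 11527.0$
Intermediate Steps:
$G = - \frac{27}{2}$ ($G = \frac{9}{2} - \frac{-4 + 40}{2} = \frac{9}{2} - 18 = - \frac{27}{2} \approx -13.5$)
$Q = 24$ ($Q = 3 \left(\left(17 - 3\right) + 3 \left(-2\right)\right) = 3 \left(14 - 6\right) = 3 \cdot 8 = 24$)
$\left(-108 + \left(\frac{9}{Q} + \frac{G}{-52}\right)\right)^{2} = \left(-108 + \left(\frac{9}{24} - \frac{27}{2 \left(-52\right)}\right)\right)^{2} = \left(-108 + \left(9 \cdot \frac{1}{24} - - \frac{27}{104}\right)\right)^{2} = \left(-108 + \left(\frac{3}{8} + \frac{27}{104}\right)\right)^{2} = \left(-108 + \frac{33}{52}\right)^{2} = \left(- \frac{5583}{52}\right)^{2} = \frac{31169889}{2704}$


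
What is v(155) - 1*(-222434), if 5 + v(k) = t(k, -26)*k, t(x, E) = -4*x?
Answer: 126329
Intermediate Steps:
v(k) = -5 - 4*k**2 (v(k) = -5 + (-4*k)*k = -5 - 4*k**2)
v(155) - 1*(-222434) = (-5 - 4*155**2) - 1*(-222434) = (-5 - 4*24025) + 222434 = (-5 - 96100) + 222434 = -96105 + 222434 = 126329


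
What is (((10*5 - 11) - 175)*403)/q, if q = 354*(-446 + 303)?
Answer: 2108/1947 ≈ 1.0827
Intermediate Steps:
q = -50622 (q = 354*(-143) = -50622)
(((10*5 - 11) - 175)*403)/q = (((10*5 - 11) - 175)*403)/(-50622) = (((50 - 11) - 175)*403)*(-1/50622) = ((39 - 175)*403)*(-1/50622) = -136*403*(-1/50622) = -54808*(-1/50622) = 2108/1947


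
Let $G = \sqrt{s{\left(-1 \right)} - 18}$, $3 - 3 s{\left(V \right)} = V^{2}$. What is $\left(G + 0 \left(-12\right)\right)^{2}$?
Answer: $- \frac{52}{3} \approx -17.333$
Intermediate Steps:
$s{\left(V \right)} = 1 - \frac{V^{2}}{3}$
$G = \frac{2 i \sqrt{39}}{3}$ ($G = \sqrt{\left(1 - \frac{\left(-1\right)^{2}}{3}\right) - 18} = \sqrt{\left(1 - \frac{1}{3}\right) - 18} = \sqrt{\frac{2}{3} - 18} = \sqrt{- \frac{52}{3}} = \frac{2 i \sqrt{39}}{3} \approx 4.1633 i$)
$\left(G + 0 \left(-12\right)\right)^{2} = \left(\frac{2 i \sqrt{39}}{3} + 0 \left(-12\right)\right)^{2} = \left(\frac{2 i \sqrt{39}}{3} + 0\right)^{2} = \left(\frac{2 i \sqrt{39}}{3}\right)^{2} = - \frac{52}{3}$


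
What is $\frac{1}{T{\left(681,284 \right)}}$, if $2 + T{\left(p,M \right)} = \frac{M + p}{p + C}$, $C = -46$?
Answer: $- \frac{127}{61} \approx -2.082$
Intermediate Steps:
$T{\left(p,M \right)} = -2 + \frac{M + p}{-46 + p}$ ($T{\left(p,M \right)} = -2 + \frac{M + p}{p - 46} = -2 + \frac{M + p}{-46 + p}$)
$\frac{1}{T{\left(681,284 \right)}} = \frac{1}{\frac{1}{-46 + 681} \left(92 + 284 - 681\right)} = \frac{1}{\frac{1}{635} \left(92 + 284 - 681\right)} = \frac{1}{\frac{1}{635} \left(-305\right)} = \frac{1}{- \frac{61}{127}} = - \frac{127}{61}$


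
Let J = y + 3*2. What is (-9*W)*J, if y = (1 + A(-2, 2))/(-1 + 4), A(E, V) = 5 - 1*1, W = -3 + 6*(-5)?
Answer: 2277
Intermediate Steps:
W = -33 (W = -3 - 30 = -33)
A(E, V) = 4 (A(E, V) = 5 - 1 = 4)
y = 5/3 (y = (1 + 4)/(-1 + 4) = 5/3 ≈ 1.6667)
J = 23/3 (J = 5/3 + 3*2 = 5/3 + 6 = 23/3 ≈ 7.6667)
(-9*W)*J = -9*(-33)*(23/3) = 297*(23/3) = 2277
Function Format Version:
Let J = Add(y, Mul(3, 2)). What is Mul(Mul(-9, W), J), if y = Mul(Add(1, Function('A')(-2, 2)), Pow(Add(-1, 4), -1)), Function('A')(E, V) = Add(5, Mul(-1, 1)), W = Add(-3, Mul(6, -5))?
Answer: 2277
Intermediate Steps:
W = -33 (W = Add(-3, -30) = -33)
Function('A')(E, V) = 4 (Function('A')(E, V) = Add(5, -1) = 4)
y = Rational(5, 3) (y = Mul(Add(1, 4), Pow(Add(-1, 4), -1)) = Mul(5, Pow(3, -1)) = Mul(5, Rational(1, 3)) = Rational(5, 3) ≈ 1.6667)
J = Rational(23, 3) (J = Add(Rational(5, 3), Mul(3, 2)) = Add(Rational(5, 3), 6) = Rational(23, 3) ≈ 7.6667)
Mul(Mul(-9, W), J) = Mul(Mul(-9, -33), Rational(23, 3)) = Mul(297, Rational(23, 3)) = 2277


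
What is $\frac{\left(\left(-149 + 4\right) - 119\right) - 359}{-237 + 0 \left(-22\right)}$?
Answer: $\frac{623}{237} \approx 2.6287$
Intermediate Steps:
$\frac{\left(\left(-149 + 4\right) - 119\right) - 359}{-237 + 0 \left(-22\right)} = \frac{\left(-145 - 119\right) - 359}{-237 + 0} = \frac{-264 - 359}{-237} = \left(-623\right) \left(- \frac{1}{237}\right) = \frac{623}{237}$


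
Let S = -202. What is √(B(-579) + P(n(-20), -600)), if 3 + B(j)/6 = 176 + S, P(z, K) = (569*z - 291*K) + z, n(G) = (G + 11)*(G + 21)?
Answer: 4*√10581 ≈ 411.46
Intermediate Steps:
n(G) = (11 + G)*(21 + G)
P(z, K) = -291*K + 570*z (P(z, K) = (-291*K + 569*z) + z = -291*K + 570*z)
B(j) = -174 (B(j) = -18 + 6*(176 - 202) = -18 + 6*(-26) = -18 - 156 = -174)
√(B(-579) + P(n(-20), -600)) = √(-174 + (-291*(-600) + 570*(231 + (-20)² + 32*(-20)))) = √(-174 + (174600 + 570*(231 + 400 - 640))) = √(-174 + (174600 + 570*(-9))) = √(-174 + (174600 - 5130)) = √(-174 + 169470) = √169296 = 4*√10581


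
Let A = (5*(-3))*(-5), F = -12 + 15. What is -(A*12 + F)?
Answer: -903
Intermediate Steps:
F = 3
A = 75 (A = -15*(-5) = 75)
-(A*12 + F) = -(75*12 + 3) = -(900 + 3) = -1*903 = -903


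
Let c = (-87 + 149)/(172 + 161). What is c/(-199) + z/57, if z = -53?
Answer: -1171895/1259073 ≈ -0.93076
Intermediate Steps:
c = 62/333 ≈ 0.18619
c/(-199) + z/57 = (62/333)/(-199) - 53/57 = (62/333)*(-1/199) - 53*1/57 = -62/66267 - 53/57 = -1171895/1259073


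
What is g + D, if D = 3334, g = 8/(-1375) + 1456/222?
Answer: 509851862/152625 ≈ 3340.6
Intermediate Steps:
g = 1000112/152625 (g = 8*(-1/1375) + 1456*(1/222) = -8/1375 + 728/111 = 1000112/152625 ≈ 6.5527)
g + D = 1000112/152625 + 3334 = 509851862/152625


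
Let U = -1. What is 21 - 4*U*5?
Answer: 41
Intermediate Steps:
21 - 4*U*5 = 21 - (-4)*5 = 21 - 4*(-5) = 21 + 20 = 41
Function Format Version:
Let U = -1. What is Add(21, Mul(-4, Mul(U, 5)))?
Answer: 41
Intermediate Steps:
Add(21, Mul(-4, Mul(U, 5))) = Add(21, Mul(-4, Mul(-1, 5))) = Add(21, Mul(-4, -5)) = Add(21, 20) = 41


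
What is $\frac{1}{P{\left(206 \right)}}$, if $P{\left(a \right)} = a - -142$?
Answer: $\frac{1}{348} \approx 0.0028736$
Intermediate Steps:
$P{\left(a \right)} = 142 + a$ ($P{\left(a \right)} = a + 142 = 142 + a$)
$\frac{1}{P{\left(206 \right)}} = \frac{1}{142 + 206} = \frac{1}{348}$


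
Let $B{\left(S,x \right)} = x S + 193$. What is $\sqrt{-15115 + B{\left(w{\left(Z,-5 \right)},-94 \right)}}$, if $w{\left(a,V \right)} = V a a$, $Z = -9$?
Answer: $6 \sqrt{643} \approx 152.14$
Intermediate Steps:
$w{\left(a,V \right)} = V a^{2}$
$B{\left(S,x \right)} = 193 + S x$ ($B{\left(S,x \right)} = S x + 193 = 193 + S x$)
$\sqrt{-15115 + B{\left(w{\left(Z,-5 \right)},-94 \right)}} = \sqrt{-15115 + \left(193 + - 5 \left(-9\right)^{2} \left(-94\right)\right)} = \sqrt{-15115 + \left(193 + \left(-5\right) 81 \left(-94\right)\right)} = \sqrt{-15115 + \left(193 - -38070\right)} = \sqrt{-15115 + \left(193 + 38070\right)} = \sqrt{-15115 + 38263} = \sqrt{23148} = 6 \sqrt{643}$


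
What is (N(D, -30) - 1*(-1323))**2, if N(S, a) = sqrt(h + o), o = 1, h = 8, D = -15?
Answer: 1758276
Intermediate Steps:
N(S, a) = 3 (N(S, a) = sqrt(8 + 1) = sqrt(9) = 3)
(N(D, -30) - 1*(-1323))**2 = (3 - 1*(-1323))**2 = (3 + 1323)**2 = 1326**2 = 1758276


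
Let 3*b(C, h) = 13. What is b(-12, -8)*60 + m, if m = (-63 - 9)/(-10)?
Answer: 1336/5 ≈ 267.20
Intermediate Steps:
b(C, h) = 13/3 (b(C, h) = (⅓)*13 = 13/3)
m = 36/5 (m = -72*(-⅒) = 36/5 ≈ 7.2000)
b(-12, -8)*60 + m = (13/3)*60 + 36/5 = 260 + 36/5 = 1336/5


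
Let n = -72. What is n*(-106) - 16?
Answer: 7616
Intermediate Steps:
n*(-106) - 16 = -72*(-106) - 16 = 7632 - 16 = 7616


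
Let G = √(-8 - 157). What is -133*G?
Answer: -133*I*√165 ≈ -1708.4*I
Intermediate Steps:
G = I*√165 (G = √(-165) = I*√165 ≈ 12.845*I)
-133*G = -133*I*√165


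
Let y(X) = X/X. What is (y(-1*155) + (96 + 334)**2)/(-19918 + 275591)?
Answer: 184901/255673 ≈ 0.72319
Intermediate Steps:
y(X) = 1
(y(-1*155) + (96 + 334)**2)/(-19918 + 275591) = (1 + (96 + 334)**2)/(-19918 + 275591) = (1 + 430**2)/255673 = (1 + 184900)*(1/255673) = 184901*(1/255673) = 184901/255673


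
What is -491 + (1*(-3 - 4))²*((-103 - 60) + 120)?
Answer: -2598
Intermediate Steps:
-491 + (1*(-3 - 4))²*((-103 - 60) + 120) = -491 + (1*(-7))²*(-163 + 120) = -491 + (-7)²*(-43) = -491 + 49*(-43) = -491 - 2107 = -2598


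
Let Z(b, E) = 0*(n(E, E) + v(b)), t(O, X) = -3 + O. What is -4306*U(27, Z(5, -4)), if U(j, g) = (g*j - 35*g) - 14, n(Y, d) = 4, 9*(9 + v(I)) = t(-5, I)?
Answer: 60284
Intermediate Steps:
v(I) = -89/9 (v(I) = -9 + (-3 - 5)/9 = -9 + (⅑)*(-8) = -9 - 8/9 = -89/9)
Z(b, E) = 0 (Z(b, E) = 0*(4 - 89/9) = 0*(-53/9) = 0)
U(j, g) = -14 - 35*g + g*j (U(j, g) = (-35*g + g*j) - 14 = -14 - 35*g + g*j)
-4306*U(27, Z(5, -4)) = -4306*(-14 - 35*0 + 0*27) = -4306*(-14 + 0 + 0) = -4306*(-14) = 60284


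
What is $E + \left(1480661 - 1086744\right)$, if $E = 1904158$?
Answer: $2298075$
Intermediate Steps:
$E + \left(1480661 - 1086744\right) = 1904158 + \left(1480661 - 1086744\right) = 1904158 + 393917 = 2298075$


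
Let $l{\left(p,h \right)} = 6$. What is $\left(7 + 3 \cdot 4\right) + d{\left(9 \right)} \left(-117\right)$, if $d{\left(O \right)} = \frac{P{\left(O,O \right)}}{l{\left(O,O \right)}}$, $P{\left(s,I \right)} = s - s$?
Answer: $19$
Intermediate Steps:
$P{\left(s,I \right)} = 0$
$d{\left(O \right)} = 0$ ($d{\left(O \right)} = \frac{0}{6} = 0 \cdot \frac{1}{6} = 0$)
$\left(7 + 3 \cdot 4\right) + d{\left(9 \right)} \left(-117\right) = \left(7 + 3 \cdot 4\right) + 0 \left(-117\right) = \left(7 + 12\right) + 0 = 19 + 0 = 19$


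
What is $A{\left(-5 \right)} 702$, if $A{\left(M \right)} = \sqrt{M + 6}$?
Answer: $702$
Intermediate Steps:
$A{\left(M \right)} = \sqrt{6 + M}$
$A{\left(-5 \right)} 702 = \sqrt{6 - 5} \cdot 702 = \sqrt{1} \cdot 702 = 1 \cdot 702 = 702$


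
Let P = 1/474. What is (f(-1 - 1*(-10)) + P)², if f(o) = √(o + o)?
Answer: 4044169/224676 + √2/79 ≈ 18.018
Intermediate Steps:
P = 1/474 ≈ 0.0021097
f(o) = √2*√o (f(o) = √(2*o) = √2*√o)
(f(-1 - 1*(-10)) + P)² = (√2*√(-1 - 1*(-10)) + 1/474)² = (√2*√(-1 + 10) + 1/474)² = (√2*√9 + 1/474)² = (√2*3 + 1/474)² = (3*√2 + 1/474)² = (1/474 + 3*√2)²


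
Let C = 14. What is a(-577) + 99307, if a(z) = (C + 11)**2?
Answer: 99932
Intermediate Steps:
a(z) = 625 (a(z) = (14 + 11)**2 = 25**2 = 625)
a(-577) + 99307 = 625 + 99307 = 99932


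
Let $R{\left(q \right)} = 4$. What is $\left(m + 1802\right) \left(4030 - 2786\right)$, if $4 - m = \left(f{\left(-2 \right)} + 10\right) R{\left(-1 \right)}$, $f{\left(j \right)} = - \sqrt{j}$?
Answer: $2196904 + 4976 i \sqrt{2} \approx 2.1969 \cdot 10^{6} + 7037.1 i$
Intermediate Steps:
$m = -36 + 4 i \sqrt{2}$ ($m = 4 - \left(- \sqrt{-2} + 10\right) 4 = 4 - \left(- i \sqrt{2} + 10\right) 4 = 4 - \left(10 - i \sqrt{2}\right) 4 = 4 - \left(40 - 4 i \sqrt{2}\right) = -36 + 4 i \sqrt{2} \approx -36.0 + 5.6569 i$)
$\left(m + 1802\right) \left(4030 - 2786\right) = \left(\left(-36 + 4 i \sqrt{2}\right) + 1802\right) \left(4030 - 2786\right) = \left(1766 + 4 i \sqrt{2}\right) 1244 = 2196904 + 4976 i \sqrt{2}$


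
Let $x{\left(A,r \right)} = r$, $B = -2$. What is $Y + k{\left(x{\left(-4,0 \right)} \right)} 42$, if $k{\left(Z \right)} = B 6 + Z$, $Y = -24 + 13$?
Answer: $-515$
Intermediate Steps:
$Y = -11$
$k{\left(Z \right)} = -12 + Z$ ($k{\left(Z \right)} = \left(-2\right) 6 + Z = -12 + Z$)
$Y + k{\left(x{\left(-4,0 \right)} \right)} 42 = -11 + \left(-12 + 0\right) 42 = -11 - 504 = -515$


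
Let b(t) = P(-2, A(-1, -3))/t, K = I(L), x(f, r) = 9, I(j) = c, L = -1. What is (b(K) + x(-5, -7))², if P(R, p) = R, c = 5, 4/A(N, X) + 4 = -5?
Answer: 1849/25 ≈ 73.960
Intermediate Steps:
A(N, X) = -4/9 (A(N, X) = 4/(-4 - 5) = 4/(-9) = 4*(-⅑) = -4/9)
I(j) = 5
K = 5
b(t) = -2/t
(b(K) + x(-5, -7))² = (-2/5 + 9)² = (-2*⅕ + 9)² = (-⅖ + 9)² = (43/5)² = 1849/25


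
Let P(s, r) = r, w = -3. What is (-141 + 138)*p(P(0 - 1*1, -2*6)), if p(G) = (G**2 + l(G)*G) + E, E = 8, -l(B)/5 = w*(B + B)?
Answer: -13416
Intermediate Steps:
l(B) = 30*B (l(B) = -(-15)*(B + B) = -(-15)*2*B = -(-30)*B = 30*B)
p(G) = 8 + 31*G**2 (p(G) = (G**2 + (30*G)*G) + 8 = (G**2 + 30*G**2) + 8 = 31*G**2 + 8 = 8 + 31*G**2)
(-141 + 138)*p(P(0 - 1*1, -2*6)) = (-141 + 138)*(8 + 31*(-2*6)**2) = -3*(8 + 31*(-12)**2) = -3*(8 + 31*144) = -3*(8 + 4464) = -3*4472 = -13416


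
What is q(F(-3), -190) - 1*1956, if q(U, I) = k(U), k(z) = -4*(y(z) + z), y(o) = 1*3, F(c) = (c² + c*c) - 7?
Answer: -2012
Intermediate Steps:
F(c) = -7 + 2*c² (F(c) = (c² + c²) - 7 = 2*c² - 7 = -7 + 2*c²)
y(o) = 3
k(z) = -12 - 4*z (k(z) = -4*(3 + z) = -12 - 4*z)
q(U, I) = -12 - 4*U
q(F(-3), -190) - 1*1956 = (-12 - 4*(-7 + 2*(-3)²)) - 1*1956 = (-12 - 4*(-7 + 2*9)) - 1956 = (-12 - 4*(-7 + 18)) - 1956 = (-12 - 4*11) - 1956 = (-12 - 44) - 1956 = -56 - 1956 = -2012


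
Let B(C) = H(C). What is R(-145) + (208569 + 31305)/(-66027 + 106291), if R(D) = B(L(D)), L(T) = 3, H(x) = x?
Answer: 180333/20132 ≈ 8.9575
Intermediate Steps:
B(C) = C
R(D) = 3
R(-145) + (208569 + 31305)/(-66027 + 106291) = 3 + (208569 + 31305)/(-66027 + 106291) = 3 + 239874/40264 = 3 + 239874*(1/40264) = 3 + 119937/20132 = 180333/20132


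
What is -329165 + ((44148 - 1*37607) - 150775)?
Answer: -473399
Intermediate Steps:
-329165 + ((44148 - 1*37607) - 150775) = -329165 + ((44148 - 37607) - 150775) = -329165 + (6541 - 150775) = -329165 - 144234 = -473399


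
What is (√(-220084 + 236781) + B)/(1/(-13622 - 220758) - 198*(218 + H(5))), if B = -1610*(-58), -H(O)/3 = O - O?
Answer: -951582800/439859927 - 234380*√16697/10116778321 ≈ -2.1664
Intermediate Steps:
H(O) = 0 (H(O) = -3*(O - O) = -3*0 = 0)
B = 93380
(√(-220084 + 236781) + B)/(1/(-13622 - 220758) - 198*(218 + H(5))) = (√(-220084 + 236781) + 93380)/(1/(-13622 - 220758) - 198*(218 + 0)) = (√16697 + 93380)/(1/(-234380) - 198*218) = (93380 + √16697)/(-1/234380 - 43164) = (93380 + √16697)/(-10116778321/234380) = (93380 + √16697)*(-234380/10116778321) = -951582800/439859927 - 234380*√16697/10116778321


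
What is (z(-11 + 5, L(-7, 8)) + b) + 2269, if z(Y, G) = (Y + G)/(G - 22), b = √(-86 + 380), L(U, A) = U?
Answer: 65814/29 + 7*√6 ≈ 2286.6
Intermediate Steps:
b = 7*√6 (b = √294 = 7*√6 ≈ 17.146)
z(Y, G) = (G + Y)/(-22 + G)
(z(-11 + 5, L(-7, 8)) + b) + 2269 = ((-7 + (-11 + 5))/(-22 - 7) + 7*√6) + 2269 = ((-7 - 6)/(-29) + 7*√6) + 2269 = (-1/29*(-13) + 7*√6) + 2269 = (13/29 + 7*√6) + 2269 = 65814/29 + 7*√6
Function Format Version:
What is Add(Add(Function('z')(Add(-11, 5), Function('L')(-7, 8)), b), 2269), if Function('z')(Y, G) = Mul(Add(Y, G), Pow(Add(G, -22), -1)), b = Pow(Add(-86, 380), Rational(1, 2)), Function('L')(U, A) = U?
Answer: Add(Rational(65814, 29), Mul(7, Pow(6, Rational(1, 2)))) ≈ 2286.6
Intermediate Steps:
b = Mul(7, Pow(6, Rational(1, 2))) (b = Pow(294, Rational(1, 2)) = Mul(7, Pow(6, Rational(1, 2))) ≈ 17.146)
Function('z')(Y, G) = Mul(Pow(Add(-22, G), -1), Add(G, Y)) (Function('z')(Y, G) = Mul(Add(G, Y), Pow(Add(-22, G), -1)) = Mul(Pow(Add(-22, G), -1), Add(G, Y)))
Add(Add(Function('z')(Add(-11, 5), Function('L')(-7, 8)), b), 2269) = Add(Add(Mul(Pow(Add(-22, -7), -1), Add(-7, Add(-11, 5))), Mul(7, Pow(6, Rational(1, 2)))), 2269) = Add(Add(Mul(Pow(-29, -1), Add(-7, -6)), Mul(7, Pow(6, Rational(1, 2)))), 2269) = Add(Add(Mul(Rational(-1, 29), -13), Mul(7, Pow(6, Rational(1, 2)))), 2269) = Add(Add(Rational(13, 29), Mul(7, Pow(6, Rational(1, 2)))), 2269) = Add(Rational(65814, 29), Mul(7, Pow(6, Rational(1, 2))))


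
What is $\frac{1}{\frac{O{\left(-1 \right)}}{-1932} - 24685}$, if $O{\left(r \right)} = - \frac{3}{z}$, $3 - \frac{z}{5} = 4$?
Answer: $- \frac{3220}{79485701} \approx -4.051 \cdot 10^{-5}$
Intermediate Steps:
$z = -5$ ($z = 15 - 20 = -5$)
$O{\left(r \right)} = \frac{3}{5}$ ($O{\left(r \right)} = - \frac{3}{-5} = \left(-3\right) \left(- \frac{1}{5}\right) = \frac{3}{5}$)
$\frac{1}{\frac{O{\left(-1 \right)}}{-1932} - 24685} = \frac{1}{\frac{1}{-1932} \cdot \frac{3}{5} - 24685} = \frac{1}{\left(- \frac{1}{1932}\right) \frac{3}{5} - 24685} = \frac{1}{- \frac{1}{3220} - 24685} = \frac{1}{- \frac{79485701}{3220}} = - \frac{3220}{79485701}$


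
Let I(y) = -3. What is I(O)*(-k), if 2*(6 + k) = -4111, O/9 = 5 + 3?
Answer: -12369/2 ≈ -6184.5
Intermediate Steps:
O = 72 (O = 9*(5 + 3) = 9*8 = 72)
k = -4123/2 (k = -6 + (½)*(-4111) = -6 - 4111/2 = -4123/2 ≈ -2061.5)
I(O)*(-k) = -(-3)*(-4123)/2 = -3*4123/2 = -12369/2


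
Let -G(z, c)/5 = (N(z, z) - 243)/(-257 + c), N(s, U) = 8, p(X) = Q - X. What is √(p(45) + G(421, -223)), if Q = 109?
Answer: √35454/24 ≈ 7.8455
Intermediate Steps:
p(X) = 109 - X
G(z, c) = 1175/(-257 + c) (G(z, c) = -5*(8 - 243)/(-257 + c) = -(-1175)/(-257 + c) = 1175/(-257 + c))
√(p(45) + G(421, -223)) = √((109 - 1*45) + 1175/(-257 - 223)) = √((109 - 45) + 1175/(-480)) = √(64 + 1175*(-1/480)) = √(64 - 235/96) = √(5909/96) = √35454/24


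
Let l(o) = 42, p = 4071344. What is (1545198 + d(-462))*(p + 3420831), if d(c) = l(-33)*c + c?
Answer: 11428054277100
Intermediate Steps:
d(c) = 43*c (d(c) = 42*c + c = 43*c)
(1545198 + d(-462))*(p + 3420831) = (1545198 + 43*(-462))*(4071344 + 3420831) = (1545198 - 19866)*7492175 = 1525332*7492175 = 11428054277100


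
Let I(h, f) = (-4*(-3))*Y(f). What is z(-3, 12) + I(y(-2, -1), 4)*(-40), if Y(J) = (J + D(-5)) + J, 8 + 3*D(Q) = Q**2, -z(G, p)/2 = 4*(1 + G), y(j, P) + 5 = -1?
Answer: -6544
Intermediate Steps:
y(j, P) = -6 (y(j, P) = -5 - 1 = -6)
z(G, p) = -8 - 8*G (z(G, p) = -8*(1 + G) = -2*(4 + 4*G) = -8 - 8*G)
D(Q) = -8/3 + Q**2/3
Y(J) = 17/3 + 2*J (Y(J) = (J + (-8/3 + (1/3)*(-5)**2)) + J = (J + (-8/3 + (1/3)*25)) + J = (J + (-8/3 + 25/3)) + J = (J + 17/3) + J = (17/3 + J) + J = 17/3 + 2*J)
I(h, f) = 68 + 24*f (I(h, f) = (-4*(-3))*(17/3 + 2*f) = 12*(17/3 + 2*f) = 68 + 24*f)
z(-3, 12) + I(y(-2, -1), 4)*(-40) = (-8 - 8*(-3)) + (68 + 24*4)*(-40) = (-8 + 24) + (68 + 96)*(-40) = 16 + 164*(-40) = 16 - 6560 = -6544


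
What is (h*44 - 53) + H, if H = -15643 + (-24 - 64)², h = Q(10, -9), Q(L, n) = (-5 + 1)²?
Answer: -7248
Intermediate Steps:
Q(L, n) = 16 (Q(L, n) = (-4)² = 16)
h = 16
H = -7899 (H = -15643 + (-88)² = -15643 + 7744 = -7899)
(h*44 - 53) + H = (16*44 - 53) - 7899 = (704 - 53) - 7899 = 651 - 7899 = -7248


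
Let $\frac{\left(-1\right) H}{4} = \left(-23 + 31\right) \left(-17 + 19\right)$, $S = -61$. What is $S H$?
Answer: $3904$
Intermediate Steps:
$H = -64$ ($H = - 4 \left(-23 + 31\right) \left(-17 + 19\right) = - 4 \cdot 8 \cdot 2 = \left(-4\right) 16 = -64$)
$S H = \left(-61\right) \left(-64\right) = 3904$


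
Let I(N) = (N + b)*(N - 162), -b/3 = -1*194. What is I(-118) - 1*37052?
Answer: -166972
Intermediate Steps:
b = 582 (b = -(-3)*194 = -3*(-194) = 582)
I(N) = (-162 + N)*(582 + N) (I(N) = (N + 582)*(N - 162) = (582 + N)*(-162 + N) = (-162 + N)*(582 + N))
I(-118) - 1*37052 = (-94284 + (-118)² + 420*(-118)) - 1*37052 = (-94284 + 13924 - 49560) - 37052 = -129920 - 37052 = -166972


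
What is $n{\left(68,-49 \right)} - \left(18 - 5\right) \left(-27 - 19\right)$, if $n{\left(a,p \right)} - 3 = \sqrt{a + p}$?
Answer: $601 + \sqrt{19} \approx 605.36$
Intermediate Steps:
$n{\left(a,p \right)} = 3 + \sqrt{a + p}$
$n{\left(68,-49 \right)} - \left(18 - 5\right) \left(-27 - 19\right) = \left(3 + \sqrt{68 - 49}\right) - \left(18 - 5\right) \left(-27 - 19\right) = \left(3 + \sqrt{19}\right) - \left(18 - 5\right) \left(-46\right) = \left(3 + \sqrt{19}\right) - 13 \left(-46\right) = \left(3 + \sqrt{19}\right) - -598 = \left(3 + \sqrt{19}\right) + 598 = 601 + \sqrt{19}$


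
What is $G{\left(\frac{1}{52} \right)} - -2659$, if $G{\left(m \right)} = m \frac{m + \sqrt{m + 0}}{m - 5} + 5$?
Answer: $\frac{35878751}{13468} - \frac{\sqrt{13}}{6734} \approx 2664.0$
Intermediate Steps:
$G{\left(m \right)} = 5 + \frac{m \left(m + \sqrt{m}\right)}{-5 + m}$ ($G{\left(m \right)} = m \frac{m + \sqrt{m}}{-5 + m} + 5 = \frac{m \left(m + \sqrt{m}\right)}{-5 + m} + 5 = 5 + \frac{m \left(m + \sqrt{m}\right)}{-5 + m}$)
$G{\left(\frac{1}{52} \right)} - -2659 = \frac{-25 + \left(\frac{1}{52}\right)^{2} + \left(\frac{1}{52}\right)^{\frac{3}{2}} + \frac{5}{52}}{-5 + \frac{1}{52}} - -2659 = \frac{-25 + \left(\frac{1}{52}\right)^{2} + \left(\frac{1}{52}\right)^{\frac{3}{2}} + 5 \cdot \frac{1}{52}}{-5 + \frac{1}{52}} + 2659 = \frac{-25 + \frac{1}{2704} + \frac{\sqrt{13}}{1352} + \frac{5}{52}}{- \frac{259}{52}} + 2659 = - \frac{52 \left(- \frac{67339}{2704} + \frac{\sqrt{13}}{1352}\right)}{259} + 2659 = \left(\frac{67339}{13468} - \frac{\sqrt{13}}{6734}\right) + 2659 = \frac{35878751}{13468} - \frac{\sqrt{13}}{6734}$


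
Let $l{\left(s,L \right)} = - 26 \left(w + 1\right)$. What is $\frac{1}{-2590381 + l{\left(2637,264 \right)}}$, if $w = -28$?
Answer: $- \frac{1}{2589679} \approx -3.8615 \cdot 10^{-7}$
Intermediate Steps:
$l{\left(s,L \right)} = 702$ ($l{\left(s,L \right)} = - 26 \left(-28 + 1\right) = \left(-26\right) \left(-27\right) = 702$)
$\frac{1}{-2590381 + l{\left(2637,264 \right)}} = \frac{1}{-2590381 + 702} = \frac{1}{-2589679} = - \frac{1}{2589679}$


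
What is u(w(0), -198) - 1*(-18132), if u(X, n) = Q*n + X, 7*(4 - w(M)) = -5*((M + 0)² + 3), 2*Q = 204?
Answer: -14405/7 ≈ -2057.9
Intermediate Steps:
Q = 102 (Q = (½)*204 = 102)
w(M) = 43/7 + 5*M²/7 (w(M) = 4 - (-5)*((M + 0)² + 3)/7 = 4 - (-5)*(M² + 3)/7 = 4 - (-5)*(3 + M²)/7 = 4 - (-15 - 5*M²)/7 = 4 + (15/7 + 5*M²/7) = 43/7 + 5*M²/7)
u(X, n) = X + 102*n (u(X, n) = 102*n + X = X + 102*n)
u(w(0), -198) - 1*(-18132) = ((43/7 + (5/7)*0²) + 102*(-198)) - 1*(-18132) = ((43/7 + (5/7)*0) - 20196) + 18132 = ((43/7 + 0) - 20196) + 18132 = (43/7 - 20196) + 18132 = -141329/7 + 18132 = -14405/7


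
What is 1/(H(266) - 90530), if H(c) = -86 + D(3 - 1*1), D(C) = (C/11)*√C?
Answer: -1370567/124195299271 - 11*√2/496781197084 ≈ -1.1036e-5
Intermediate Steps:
D(C) = C^(3/2)/11 (D(C) = (C*(1/11))*√C = (C/11)*√C = C^(3/2)/11)
H(c) = -86 + 2*√2/11 (H(c) = -86 + (3 - 1*1)^(3/2)/11 = -86 + (3 - 1)^(3/2)/11 = -86 + 2^(3/2)/11 = -86 + (2*√2)/11 = -86 + 2*√2/11)
1/(H(266) - 90530) = 1/((-86 + 2*√2/11) - 90530) = 1/(-90616 + 2*√2/11)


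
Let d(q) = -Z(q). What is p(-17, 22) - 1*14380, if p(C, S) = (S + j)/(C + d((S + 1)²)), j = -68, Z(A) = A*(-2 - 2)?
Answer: -30183666/2099 ≈ -14380.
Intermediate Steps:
Z(A) = -4*A (Z(A) = A*(-4) = -4*A)
d(q) = 4*q (d(q) = -(-4)*q = 4*q)
p(C, S) = (-68 + S)/(C + 4*(1 + S)²) (p(C, S) = (S - 68)/(C + 4*(S + 1)²) = (-68 + S)/(C + 4*(1 + S)²))
p(-17, 22) - 1*14380 = (-68 + 22)/(-17 + 4*(1 + 22)²) - 1*14380 = -46/(-17 + 4*23²) - 14380 = -46/(-17 + 4*529) - 14380 = -46/(-17 + 2116) - 14380 = -46/2099 - 14380 = -30183666/2099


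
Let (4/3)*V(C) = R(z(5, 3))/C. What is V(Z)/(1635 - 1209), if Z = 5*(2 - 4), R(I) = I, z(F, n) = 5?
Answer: -1/1136 ≈ -0.00088028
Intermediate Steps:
Z = -10 (Z = 5*(-2) = -10)
V(C) = 15/(4*C) (V(C) = 3*(5/C)/4 = 15/(4*C))
V(Z)/(1635 - 1209) = ((15/4)/(-10))/(1635 - 1209) = ((15/4)*(-1/10))/426 = -3/8*1/426 = -1/1136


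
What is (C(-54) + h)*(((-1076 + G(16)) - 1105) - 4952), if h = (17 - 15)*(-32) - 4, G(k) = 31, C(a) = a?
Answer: 866444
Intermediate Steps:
h = -68 (h = 2*(-32) - 4 = -64 - 4 = -68)
(C(-54) + h)*(((-1076 + G(16)) - 1105) - 4952) = (-54 - 68)*(((-1076 + 31) - 1105) - 4952) = -122*((-1045 - 1105) - 4952) = -122*(-2150 - 4952) = -122*(-7102) = 866444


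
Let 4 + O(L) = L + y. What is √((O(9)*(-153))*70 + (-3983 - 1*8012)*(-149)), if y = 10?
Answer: √1626605 ≈ 1275.4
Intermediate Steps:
O(L) = 6 + L (O(L) = -4 + (L + 10) = -4 + (10 + L) = 6 + L)
√((O(9)*(-153))*70 + (-3983 - 1*8012)*(-149)) = √(((6 + 9)*(-153))*70 + (-3983 - 1*8012)*(-149)) = √((15*(-153))*70 + (-3983 - 8012)*(-149)) = √(-2295*70 - 11995*(-149)) = √(-160650 + 1787255) = √1626605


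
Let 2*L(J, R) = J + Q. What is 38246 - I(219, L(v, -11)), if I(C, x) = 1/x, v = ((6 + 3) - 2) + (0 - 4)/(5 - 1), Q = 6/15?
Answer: 611931/16 ≈ 38246.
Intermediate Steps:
Q = ⅖ (Q = 6*(1/15) = ⅖ ≈ 0.40000)
v = 6 (v = (9 - 2) - 4/4 = 7 - 4*¼ = 7 - 1 = 6)
L(J, R) = ⅕ + J/2 (L(J, R) = (J + ⅖)/2 = (⅖ + J)/2 = ⅕ + J/2)
38246 - I(219, L(v, -11)) = 38246 - 1/(⅕ + (½)*6) = 38246 - 1/(⅕ + 3) = 38246 - 1/16/5 = 38246 - 1*5/16 = 38246 - 5/16 = 611931/16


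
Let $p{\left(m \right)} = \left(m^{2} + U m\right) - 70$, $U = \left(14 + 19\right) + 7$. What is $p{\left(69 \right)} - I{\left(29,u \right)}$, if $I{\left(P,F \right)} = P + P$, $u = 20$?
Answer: $7393$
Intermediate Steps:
$U = 40$ ($U = 33 + 7 = 40$)
$I{\left(P,F \right)} = 2 P$
$p{\left(m \right)} = -70 + m^{2} + 40 m$ ($p{\left(m \right)} = \left(m^{2} + 40 m\right) - 70 = -70 + m^{2} + 40 m$)
$p{\left(69 \right)} - I{\left(29,u \right)} = \left(-70 + 69^{2} + 40 \cdot 69\right) - 2 \cdot 29 = \left(-70 + 4761 + 2760\right) - 58 = 7451 - 58 = 7393$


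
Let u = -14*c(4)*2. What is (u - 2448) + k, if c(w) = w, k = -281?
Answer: -2841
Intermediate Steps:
u = -112 (u = -14*4*2 = -56*2 = -112)
(u - 2448) + k = (-112 - 2448) - 281 = -2560 - 281 = -2841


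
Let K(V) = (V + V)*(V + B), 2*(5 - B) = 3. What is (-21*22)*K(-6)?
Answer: -13860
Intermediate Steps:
B = 7/2 (B = 5 - ½*3 = 5 - 3/2 = 7/2 ≈ 3.5000)
K(V) = 2*V*(7/2 + V) (K(V) = (V + V)*(V + 7/2) = (2*V)*(7/2 + V) = 2*V*(7/2 + V))
(-21*22)*K(-6) = (-21*22)*(-6*(7 + 2*(-6))) = -(-2772)*(7 - 12) = -(-2772)*(-5) = -462*30 = -13860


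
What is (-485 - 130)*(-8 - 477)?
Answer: 298275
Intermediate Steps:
(-485 - 130)*(-8 - 477) = -615*(-485) = 298275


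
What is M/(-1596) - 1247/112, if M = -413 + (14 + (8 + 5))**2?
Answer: -72343/6384 ≈ -11.332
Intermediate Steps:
M = 316 (M = -413 + (14 + 13)**2 = -413 + 27**2 = -413 + 729 = 316)
M/(-1596) - 1247/112 = 316/(-1596) - 1247/112 = 316*(-1/1596) - 1247*1/112 = -79/399 - 1247/112 = -72343/6384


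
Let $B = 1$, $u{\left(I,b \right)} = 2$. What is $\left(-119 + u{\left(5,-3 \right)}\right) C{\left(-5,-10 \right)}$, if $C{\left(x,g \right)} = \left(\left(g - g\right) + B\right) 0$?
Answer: $0$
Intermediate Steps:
$C{\left(x,g \right)} = 0$ ($C{\left(x,g \right)} = \left(\left(g - g\right) + 1\right) 0 = \left(0 + 1\right) 0 = 1 \cdot 0 = 0$)
$\left(-119 + u{\left(5,-3 \right)}\right) C{\left(-5,-10 \right)} = \left(-119 + 2\right) 0 = \left(-117\right) 0 = 0$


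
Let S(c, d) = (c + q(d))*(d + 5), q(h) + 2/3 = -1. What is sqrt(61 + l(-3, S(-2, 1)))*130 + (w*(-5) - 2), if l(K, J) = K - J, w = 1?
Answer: -7 + 520*sqrt(5) ≈ 1155.8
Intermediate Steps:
q(h) = -5/3 (q(h) = -2/3 - 1 = -5/3)
S(c, d) = (5 + d)*(-5/3 + c) (S(c, d) = (c - 5/3)*(d + 5) = (-5/3 + c)*(5 + d) = (5 + d)*(-5/3 + c))
sqrt(61 + l(-3, S(-2, 1)))*130 + (w*(-5) - 2) = sqrt(61 + (-3 - (-25/3 + 5*(-2) - 5/3*1 - 2*1)))*130 + (1*(-5) - 2) = sqrt(61 + (-3 - (-25/3 - 10 - 5/3 - 2)))*130 + (-5 - 2) = sqrt(61 + (-3 - 1*(-22)))*130 - 7 = sqrt(61 + (-3 + 22))*130 - 7 = sqrt(61 + 19)*130 - 7 = sqrt(80)*130 - 7 = (4*sqrt(5))*130 - 7 = 520*sqrt(5) - 7 = -7 + 520*sqrt(5)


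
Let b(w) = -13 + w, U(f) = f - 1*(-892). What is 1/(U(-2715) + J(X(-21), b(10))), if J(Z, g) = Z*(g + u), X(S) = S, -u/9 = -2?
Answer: -1/2138 ≈ -0.00046773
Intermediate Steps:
u = 18 (u = -9*(-2) = 18)
U(f) = 892 + f (U(f) = f + 892 = 892 + f)
J(Z, g) = Z*(18 + g) (J(Z, g) = Z*(g + 18) = Z*(18 + g))
1/(U(-2715) + J(X(-21), b(10))) = 1/((892 - 2715) - 21*(18 + (-13 + 10))) = 1/(-1823 - 21*(18 - 3)) = 1/(-1823 - 21*15) = 1/(-1823 - 315) = 1/(-2138) = -1/2138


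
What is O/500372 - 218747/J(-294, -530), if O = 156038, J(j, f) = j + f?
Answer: 27395862299/103076632 ≈ 265.78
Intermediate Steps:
J(j, f) = f + j
O/500372 - 218747/J(-294, -530) = 156038/500372 - 218747/(-530 - 294) = 156038*(1/500372) - 218747/(-824) = 78019/250186 - 218747*(-1/824) = 78019/250186 + 218747/824 = 27395862299/103076632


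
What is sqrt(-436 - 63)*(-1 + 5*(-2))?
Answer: -11*I*sqrt(499) ≈ -245.72*I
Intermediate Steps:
sqrt(-436 - 63)*(-1 + 5*(-2)) = sqrt(-499)*(-1 - 10) = (I*sqrt(499))*(-11) = -11*I*sqrt(499)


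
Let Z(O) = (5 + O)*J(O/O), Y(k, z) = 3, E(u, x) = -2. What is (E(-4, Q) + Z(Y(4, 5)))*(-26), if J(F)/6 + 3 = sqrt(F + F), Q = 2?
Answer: 3796 - 1248*sqrt(2) ≈ 2031.1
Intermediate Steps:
J(F) = -18 + 6*sqrt(2)*sqrt(F) (J(F) = -18 + 6*sqrt(F + F) = -18 + 6*sqrt(2*F) = -18 + 6*(sqrt(2)*sqrt(F)) = -18 + 6*sqrt(2)*sqrt(F))
Z(O) = (-18 + 6*sqrt(2))*(5 + O) (Z(O) = (5 + O)*(-18 + 6*sqrt(2)*sqrt(O/O)) = (5 + O)*(-18 + 6*sqrt(2)*sqrt(1)) = (5 + O)*(-18 + 6*sqrt(2)*1) = (5 + O)*(-18 + 6*sqrt(2)) = (-18 + 6*sqrt(2))*(5 + O))
(E(-4, Q) + Z(Y(4, 5)))*(-26) = (-2 - 6*(3 - sqrt(2))*(5 + 3))*(-26) = (-2 - 6*(3 - sqrt(2))*8)*(-26) = (-2 + (-144 + 48*sqrt(2)))*(-26) = (-146 + 48*sqrt(2))*(-26) = 3796 - 1248*sqrt(2)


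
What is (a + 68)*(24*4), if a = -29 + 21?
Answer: 5760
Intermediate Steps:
a = -8
(a + 68)*(24*4) = (-8 + 68)*(24*4) = 60*96 = 5760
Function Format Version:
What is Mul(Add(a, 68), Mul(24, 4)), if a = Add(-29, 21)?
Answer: 5760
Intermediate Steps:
a = -8
Mul(Add(a, 68), Mul(24, 4)) = Mul(Add(-8, 68), Mul(24, 4)) = Mul(60, 96) = 5760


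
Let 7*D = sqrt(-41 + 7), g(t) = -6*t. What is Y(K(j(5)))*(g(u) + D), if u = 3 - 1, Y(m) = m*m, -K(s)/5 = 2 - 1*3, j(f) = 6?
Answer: -300 + 25*I*sqrt(34)/7 ≈ -300.0 + 20.825*I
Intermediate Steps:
K(s) = 5 (K(s) = -5*(2 - 1*3) = -5*(2 - 3) = -5*(-1) = 5)
Y(m) = m**2
u = 2
D = I*sqrt(34)/7 (D = sqrt(-41 + 7)/7 = sqrt(-34)/7 = (I*sqrt(34))/7 = I*sqrt(34)/7 ≈ 0.83299*I)
Y(K(j(5)))*(g(u) + D) = 5**2*(-6*2 + I*sqrt(34)/7) = 25*(-12 + I*sqrt(34)/7) = -300 + 25*I*sqrt(34)/7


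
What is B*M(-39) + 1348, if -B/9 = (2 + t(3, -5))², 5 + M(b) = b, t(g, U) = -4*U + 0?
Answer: 193012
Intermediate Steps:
t(g, U) = -4*U
M(b) = -5 + b
B = -4356 (B = -9*(2 - 4*(-5))² = -9*(2 + 20)² = -9*22² = -9*484 = -4356)
B*M(-39) + 1348 = -4356*(-5 - 39) + 1348 = -4356*(-44) + 1348 = 191664 + 1348 = 193012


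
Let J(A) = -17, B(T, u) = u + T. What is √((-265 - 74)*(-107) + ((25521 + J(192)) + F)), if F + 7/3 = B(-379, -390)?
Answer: √549051/3 ≈ 246.99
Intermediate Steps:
B(T, u) = T + u
F = -2314/3 (F = -7/3 + (-379 - 390) = -7/3 - 769 = -2314/3 ≈ -771.33)
√((-265 - 74)*(-107) + ((25521 + J(192)) + F)) = √((-265 - 74)*(-107) + ((25521 - 17) - 2314/3)) = √(-339*(-107) + (25504 - 2314/3)) = √(36273 + 74198/3) = √(183017/3) = √549051/3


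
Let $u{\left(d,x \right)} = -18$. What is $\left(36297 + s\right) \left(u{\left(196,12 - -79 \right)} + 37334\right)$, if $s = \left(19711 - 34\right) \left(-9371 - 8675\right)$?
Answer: $-13249226596020$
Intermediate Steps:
$s = -355091142$ ($s = 19677 \left(-18046\right) = -355091142$)
$\left(36297 + s\right) \left(u{\left(196,12 - -79 \right)} + 37334\right) = \left(36297 - 355091142\right) \left(-18 + 37334\right) = \left(-355054845\right) 37316 = -13249226596020$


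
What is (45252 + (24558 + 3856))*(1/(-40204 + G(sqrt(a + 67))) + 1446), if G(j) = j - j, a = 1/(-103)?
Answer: 2141285828839/20102 ≈ 1.0652e+8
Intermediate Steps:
a = -1/103 ≈ -0.0097087
G(j) = 0
(45252 + (24558 + 3856))*(1/(-40204 + G(sqrt(a + 67))) + 1446) = (45252 + (24558 + 3856))*(1/(-40204 + 0) + 1446) = (45252 + 28414)*(1/(-40204) + 1446) = 73666*(-1/40204 + 1446) = 73666*(58134983/40204) = 2141285828839/20102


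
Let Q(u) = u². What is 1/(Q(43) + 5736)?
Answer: 1/7585 ≈ 0.00013184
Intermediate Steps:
1/(Q(43) + 5736) = 1/(43² + 5736) = 1/(1849 + 5736) = 1/7585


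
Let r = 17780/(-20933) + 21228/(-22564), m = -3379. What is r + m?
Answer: -399214024498/118083053 ≈ -3380.8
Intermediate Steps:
r = -211388411/118083053 (r = 17780*(-1/20933) + 21228*(-1/22564) = -17780/20933 - 5307/5641 = -211388411/118083053 ≈ -1.7902)
r + m = -211388411/118083053 - 3379 = -399214024498/118083053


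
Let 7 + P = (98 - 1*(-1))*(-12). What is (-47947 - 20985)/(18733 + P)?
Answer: -34466/8769 ≈ -3.9304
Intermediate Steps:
P = -1195 (P = -7 + (98 - 1*(-1))*(-12) = -7 + (98 + 1)*(-12) = -7 + 99*(-12) = -7 - 1188 = -1195)
(-47947 - 20985)/(18733 + P) = (-47947 - 20985)/(18733 - 1195) = -68932/17538 = -68932*1/17538 = -34466/8769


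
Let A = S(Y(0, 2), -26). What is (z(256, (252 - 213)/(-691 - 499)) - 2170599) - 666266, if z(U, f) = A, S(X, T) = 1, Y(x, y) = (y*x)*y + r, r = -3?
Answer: -2836864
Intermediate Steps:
Y(x, y) = -3 + x*y² (Y(x, y) = (y*x)*y - 3 = (x*y)*y - 3 = x*y² - 3 = -3 + x*y²)
A = 1
z(U, f) = 1
(z(256, (252 - 213)/(-691 - 499)) - 2170599) - 666266 = (1 - 2170599) - 666266 = -2170598 - 666266 = -2836864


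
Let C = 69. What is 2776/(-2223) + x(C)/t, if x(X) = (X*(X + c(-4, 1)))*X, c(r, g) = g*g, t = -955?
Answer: -148702058/424593 ≈ -350.22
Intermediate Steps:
c(r, g) = g**2
x(X) = X**2*(1 + X) (x(X) = (X*(X + 1**2))*X = (X*(X + 1))*X = (X*(1 + X))*X = X**2*(1 + X))
2776/(-2223) + x(C)/t = 2776/(-2223) + (69**2*(1 + 69))/(-955) = 2776*(-1/2223) + (4761*70)*(-1/955) = -2776/2223 + 333270*(-1/955) = -2776/2223 - 66654/191 = -148702058/424593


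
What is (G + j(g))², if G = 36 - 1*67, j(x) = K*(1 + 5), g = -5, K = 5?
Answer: 1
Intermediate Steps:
j(x) = 30 (j(x) = 5*(1 + 5) = 5*6 = 30)
G = -31 (G = 36 - 67 = -31)
(G + j(g))² = (-31 + 30)² = (-1)² = 1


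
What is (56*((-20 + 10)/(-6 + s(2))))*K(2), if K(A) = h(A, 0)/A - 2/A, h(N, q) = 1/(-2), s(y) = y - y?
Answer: -350/3 ≈ -116.67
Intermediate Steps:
s(y) = 0
h(N, q) = -1/2 (h(N, q) = 1*(-1/2) = -1/2)
K(A) = -5/(2*A) (K(A) = -1/(2*A) - 2/A = -5/(2*A))
(56*((-20 + 10)/(-6 + s(2))))*K(2) = (56*((-20 + 10)/(-6 + 0)))*(-5/2/2) = (56*(-10/(-6)))*(-5/2*1/2) = (56*(-10*(-1/6)))*(-5/4) = (56*(5/3))*(-5/4) = (280/3)*(-5/4) = -350/3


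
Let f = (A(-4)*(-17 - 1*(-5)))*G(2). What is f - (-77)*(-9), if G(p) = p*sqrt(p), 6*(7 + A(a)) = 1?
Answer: -693 + 164*sqrt(2) ≈ -461.07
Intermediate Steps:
A(a) = -41/6 (A(a) = -7 + (1/6)*1 = -7 + 1/6 = -41/6)
G(p) = p**(3/2)
f = 164*sqrt(2) (f = (-41*(-17 - 1*(-5))/6)*2**(3/2) = (-41*(-17 + 5)/6)*(2*sqrt(2)) = (-41/6*(-12))*(2*sqrt(2)) = 82*(2*sqrt(2)) = 164*sqrt(2) ≈ 231.93)
f - (-77)*(-9) = 164*sqrt(2) - (-77)*(-9) = 164*sqrt(2) - 1*693 = 164*sqrt(2) - 693 = -693 + 164*sqrt(2)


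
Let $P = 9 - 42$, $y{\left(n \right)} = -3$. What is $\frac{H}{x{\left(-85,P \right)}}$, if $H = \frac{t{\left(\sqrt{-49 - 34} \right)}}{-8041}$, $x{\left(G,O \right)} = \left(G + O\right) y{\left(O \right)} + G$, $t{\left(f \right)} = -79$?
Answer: $\frac{79}{2163029} \approx 3.6523 \cdot 10^{-5}$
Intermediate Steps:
$P = -33$ ($P = 9 - 42 = -33$)
$x{\left(G,O \right)} = - 3 O - 2 G$ ($x{\left(G,O \right)} = \left(G + O\right) \left(-3\right) + G = \left(- 3 G - 3 O\right) + G = - 3 O - 2 G$)
$H = \frac{79}{8041}$ ($H = - \frac{79}{-8041} = \left(-79\right) \left(- \frac{1}{8041}\right) = \frac{79}{8041} \approx 0.0098246$)
$\frac{H}{x{\left(-85,P \right)}} = \frac{79}{8041 \left(\left(-3\right) \left(-33\right) - -170\right)} = \frac{79}{8041 \left(99 + 170\right)} = \frac{79}{8041 \cdot 269} = \frac{79}{8041} \cdot \frac{1}{269} = \frac{79}{2163029}$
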